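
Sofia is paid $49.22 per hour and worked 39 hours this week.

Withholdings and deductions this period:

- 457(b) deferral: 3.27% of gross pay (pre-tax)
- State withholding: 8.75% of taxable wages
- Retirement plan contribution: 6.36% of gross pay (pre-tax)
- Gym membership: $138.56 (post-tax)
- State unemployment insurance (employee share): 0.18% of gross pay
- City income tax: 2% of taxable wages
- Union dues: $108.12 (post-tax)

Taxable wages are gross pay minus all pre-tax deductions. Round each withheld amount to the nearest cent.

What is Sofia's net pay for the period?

Gross pay: 39 × $49.22 = $1,919.58
457(b) deferral: $1,919.58 × 0.0327 = $62.77
Retirement plan contribution: $1,919.58 × 0.0636 = $122.09
Pre-tax total = $62.77 + $122.09 = $184.86
Taxable wages = $1,919.58 − $184.86 = $1,734.72
State withholding: $1,734.72 × 0.0875 = $151.79
City income tax: $1,734.72 × 0.02 = $34.69
State unemployment insurance (employee share): $1,919.58 × 0.0018 = $3.46
Union dues: $108.12
Gym membership: $138.56
Total deductions = $62.77 + $122.09 + $151.79 + $34.69 + $3.46 + $108.12 + $138.56 = $621.48
Net pay = $1,919.58 − $621.48 = $1,298.10

$1,298.10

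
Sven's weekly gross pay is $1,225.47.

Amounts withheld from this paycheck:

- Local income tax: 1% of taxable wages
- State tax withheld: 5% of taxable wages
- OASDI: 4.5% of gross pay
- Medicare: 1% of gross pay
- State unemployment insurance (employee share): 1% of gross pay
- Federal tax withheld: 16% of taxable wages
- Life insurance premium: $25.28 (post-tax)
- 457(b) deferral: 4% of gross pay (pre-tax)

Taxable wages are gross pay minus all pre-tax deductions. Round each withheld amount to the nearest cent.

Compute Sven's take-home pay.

457(b) deferral: $1,225.47 × 0.04 = $49.02
Taxable wages = $1,225.47 − $49.02 = $1,176.45
Federal tax withheld: $1,176.45 × 0.16 = $188.23
State tax withheld: $1,176.45 × 0.05 = $58.82
Local income tax: $1,176.45 × 0.01 = $11.76
OASDI: $1,225.47 × 0.045 = $55.15
Medicare: $1,225.47 × 0.01 = $12.25
State unemployment insurance (employee share): $1,225.47 × 0.01 = $12.25
Life insurance premium: $25.28
Total deductions = $49.02 + $188.23 + $58.82 + $11.76 + $55.15 + $12.25 + $12.25 + $25.28 = $412.76
Net pay = $1,225.47 − $412.76 = $812.71

$812.71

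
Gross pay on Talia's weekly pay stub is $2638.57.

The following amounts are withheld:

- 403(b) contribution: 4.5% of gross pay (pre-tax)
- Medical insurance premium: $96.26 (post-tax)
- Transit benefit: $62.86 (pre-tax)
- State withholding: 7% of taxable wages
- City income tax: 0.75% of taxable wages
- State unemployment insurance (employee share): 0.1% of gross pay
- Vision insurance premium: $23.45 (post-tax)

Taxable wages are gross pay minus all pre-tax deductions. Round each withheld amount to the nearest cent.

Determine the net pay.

$2144.20

Transit benefit: $62.86
403(b) contribution: $2638.57 × 0.045 = $118.74
Pre-tax total = $62.86 + $118.74 = $181.60
Taxable wages = $2638.57 − $181.60 = $2456.97
City income tax: $2456.97 × 0.0075 = $18.43
State withholding: $2456.97 × 0.07 = $171.99
State unemployment insurance (employee share): $2638.57 × 0.001 = $2.64
Vision insurance premium: $23.45
Medical insurance premium: $96.26
Total deductions = $62.86 + $118.74 + $18.43 + $171.99 + $2.64 + $23.45 + $96.26 = $494.37
Net pay = $2638.57 − $494.37 = $2144.20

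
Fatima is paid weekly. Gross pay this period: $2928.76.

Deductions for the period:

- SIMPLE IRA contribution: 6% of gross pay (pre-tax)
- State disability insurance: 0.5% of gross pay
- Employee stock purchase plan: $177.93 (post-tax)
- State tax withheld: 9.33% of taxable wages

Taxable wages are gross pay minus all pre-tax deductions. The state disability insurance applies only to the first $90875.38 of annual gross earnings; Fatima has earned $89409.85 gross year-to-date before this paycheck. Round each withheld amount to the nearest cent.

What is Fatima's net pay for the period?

$2310.91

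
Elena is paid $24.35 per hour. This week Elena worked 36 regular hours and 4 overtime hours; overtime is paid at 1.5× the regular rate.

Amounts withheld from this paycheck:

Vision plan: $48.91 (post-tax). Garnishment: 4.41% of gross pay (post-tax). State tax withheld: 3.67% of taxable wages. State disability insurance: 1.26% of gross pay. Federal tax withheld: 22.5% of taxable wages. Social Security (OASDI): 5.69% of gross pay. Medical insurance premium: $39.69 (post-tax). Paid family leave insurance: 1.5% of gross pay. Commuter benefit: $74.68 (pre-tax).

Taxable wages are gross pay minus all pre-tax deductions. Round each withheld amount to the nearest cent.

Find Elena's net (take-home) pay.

Regular pay: 36 × $24.35 = $876.60
Overtime pay: 4 × $24.35 × 1.5 = $146.10
Gross pay = $876.60 + $146.10 = $1,022.70
Commuter benefit: $74.68
Taxable wages = $1,022.70 − $74.68 = $948.02
Federal tax withheld: $948.02 × 0.225 = $213.30
State tax withheld: $948.02 × 0.0367 = $34.79
Paid family leave insurance: $1,022.70 × 0.015 = $15.34
Social Security (OASDI): $1,022.70 × 0.0569 = $58.19
State disability insurance: $1,022.70 × 0.0126 = $12.89
Medical insurance premium: $39.69
Garnishment: $1,022.70 × 0.0441 = $45.10
Vision plan: $48.91
Total deductions = $74.68 + $213.30 + $34.79 + $15.34 + $58.19 + $12.89 + $39.69 + $45.10 + $48.91 = $542.89
Net pay = $1,022.70 − $542.89 = $479.81

$479.81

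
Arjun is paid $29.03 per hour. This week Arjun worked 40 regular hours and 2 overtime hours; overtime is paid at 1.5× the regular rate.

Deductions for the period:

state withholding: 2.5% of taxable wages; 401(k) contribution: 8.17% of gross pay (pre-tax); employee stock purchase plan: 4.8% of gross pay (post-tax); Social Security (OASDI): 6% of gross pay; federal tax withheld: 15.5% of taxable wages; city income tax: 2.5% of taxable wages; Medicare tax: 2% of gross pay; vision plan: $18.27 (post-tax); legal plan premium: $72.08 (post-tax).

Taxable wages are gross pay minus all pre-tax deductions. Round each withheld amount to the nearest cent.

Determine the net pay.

$661.16

Regular pay: 40 × $29.03 = $1,161.20
Overtime pay: 2 × $29.03 × 1.5 = $87.09
Gross pay = $1,161.20 + $87.09 = $1,248.29
401(k) contribution: $1,248.29 × 0.0817 = $101.99
Taxable wages = $1,248.29 − $101.99 = $1,146.30
Federal tax withheld: $1,146.30 × 0.155 = $177.68
City income tax: $1,146.30 × 0.025 = $28.66
State withholding: $1,146.30 × 0.025 = $28.66
Medicare tax: $1,248.29 × 0.02 = $24.97
Social Security (OASDI): $1,248.29 × 0.06 = $74.90
Legal plan premium: $72.08
Vision plan: $18.27
Employee stock purchase plan: $1,248.29 × 0.048 = $59.92
Total deductions = $101.99 + $177.68 + $28.66 + $28.66 + $24.97 + $74.90 + $72.08 + $18.27 + $59.92 = $587.13
Net pay = $1,248.29 − $587.13 = $661.16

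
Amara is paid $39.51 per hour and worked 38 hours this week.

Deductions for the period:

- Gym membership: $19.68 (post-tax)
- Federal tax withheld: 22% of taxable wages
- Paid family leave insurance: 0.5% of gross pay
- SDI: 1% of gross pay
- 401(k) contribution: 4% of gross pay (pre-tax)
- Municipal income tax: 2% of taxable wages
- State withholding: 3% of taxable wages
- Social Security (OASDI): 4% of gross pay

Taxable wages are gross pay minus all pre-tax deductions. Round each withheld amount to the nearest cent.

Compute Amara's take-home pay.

$949.90

Gross pay: 38 × $39.51 = $1,501.38
401(k) contribution: $1,501.38 × 0.04 = $60.06
Taxable wages = $1,501.38 − $60.06 = $1,441.32
Municipal income tax: $1,441.32 × 0.02 = $28.83
Federal tax withheld: $1,441.32 × 0.22 = $317.09
State withholding: $1,441.32 × 0.03 = $43.24
Paid family leave insurance: $1,501.38 × 0.005 = $7.51
Social Security (OASDI): $1,501.38 × 0.04 = $60.06
SDI: $1,501.38 × 0.01 = $15.01
Gym membership: $19.68
Total deductions = $60.06 + $28.83 + $317.09 + $43.24 + $7.51 + $60.06 + $15.01 + $19.68 = $551.48
Net pay = $1,501.38 − $551.48 = $949.90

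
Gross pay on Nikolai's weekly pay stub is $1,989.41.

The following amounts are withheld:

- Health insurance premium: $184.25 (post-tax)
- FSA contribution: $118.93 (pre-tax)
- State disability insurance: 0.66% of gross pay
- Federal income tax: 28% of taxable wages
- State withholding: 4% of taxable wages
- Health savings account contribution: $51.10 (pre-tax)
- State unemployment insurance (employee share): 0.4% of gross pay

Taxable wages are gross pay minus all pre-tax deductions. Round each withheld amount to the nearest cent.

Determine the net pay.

$1,031.83

FSA contribution: $118.93
Health savings account contribution: $51.10
Pre-tax total = $118.93 + $51.10 = $170.03
Taxable wages = $1,989.41 − $170.03 = $1,819.38
State withholding: $1,819.38 × 0.04 = $72.78
Federal income tax: $1,819.38 × 0.28 = $509.43
State disability insurance: $1,989.41 × 0.0066 = $13.13
State unemployment insurance (employee share): $1,989.41 × 0.004 = $7.96
Health insurance premium: $184.25
Total deductions = $118.93 + $51.10 + $72.78 + $509.43 + $13.13 + $7.96 + $184.25 = $957.58
Net pay = $1,989.41 − $957.58 = $1,031.83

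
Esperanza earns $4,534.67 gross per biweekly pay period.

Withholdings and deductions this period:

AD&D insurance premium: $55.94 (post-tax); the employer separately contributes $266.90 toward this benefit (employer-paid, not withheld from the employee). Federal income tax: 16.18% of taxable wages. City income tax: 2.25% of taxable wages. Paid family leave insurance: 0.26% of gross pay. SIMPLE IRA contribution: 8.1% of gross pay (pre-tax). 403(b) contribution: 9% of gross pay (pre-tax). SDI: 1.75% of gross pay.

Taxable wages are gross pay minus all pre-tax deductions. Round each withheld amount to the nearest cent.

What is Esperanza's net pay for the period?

$2,919.32

SIMPLE IRA contribution: $4,534.67 × 0.081 = $367.31
403(b) contribution: $4,534.67 × 0.09 = $408.12
Pre-tax total = $367.31 + $408.12 = $775.43
Taxable wages = $4,534.67 − $775.43 = $3,759.24
City income tax: $3,759.24 × 0.0225 = $84.58
Federal income tax: $3,759.24 × 0.1618 = $608.25
Paid family leave insurance: $4,534.67 × 0.0026 = $11.79
SDI: $4,534.67 × 0.0175 = $79.36
AD&D insurance premium: $55.94
(Employer's $266.90 toward AD&D insurance premium is not withheld from the employee.)
Total deductions = $367.31 + $408.12 + $84.58 + $608.25 + $11.79 + $79.36 + $55.94 = $1,615.35
Net pay = $4,534.67 − $1,615.35 = $2,919.32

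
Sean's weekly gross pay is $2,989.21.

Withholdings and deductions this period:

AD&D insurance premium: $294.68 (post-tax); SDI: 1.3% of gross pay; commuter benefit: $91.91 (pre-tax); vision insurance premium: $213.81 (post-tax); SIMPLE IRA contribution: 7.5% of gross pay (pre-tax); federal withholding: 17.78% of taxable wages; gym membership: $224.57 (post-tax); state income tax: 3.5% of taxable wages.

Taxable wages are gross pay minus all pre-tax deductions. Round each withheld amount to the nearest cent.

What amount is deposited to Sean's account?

$1,332.35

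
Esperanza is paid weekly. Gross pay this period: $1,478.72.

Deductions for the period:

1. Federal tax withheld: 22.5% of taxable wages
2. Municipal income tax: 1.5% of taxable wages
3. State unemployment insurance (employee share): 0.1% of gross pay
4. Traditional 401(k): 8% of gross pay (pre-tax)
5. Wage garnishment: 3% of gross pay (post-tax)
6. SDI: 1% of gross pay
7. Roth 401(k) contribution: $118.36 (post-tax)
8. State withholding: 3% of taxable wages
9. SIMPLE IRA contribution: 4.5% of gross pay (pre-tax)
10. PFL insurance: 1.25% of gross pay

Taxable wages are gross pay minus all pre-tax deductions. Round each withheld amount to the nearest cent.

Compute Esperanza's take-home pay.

Traditional 401(k): $1,478.72 × 0.08 = $118.30
SIMPLE IRA contribution: $1,478.72 × 0.045 = $66.54
Pre-tax total = $118.30 + $66.54 = $184.84
Taxable wages = $1,478.72 − $184.84 = $1,293.88
Federal tax withheld: $1,293.88 × 0.225 = $291.12
Municipal income tax: $1,293.88 × 0.015 = $19.41
State withholding: $1,293.88 × 0.03 = $38.82
SDI: $1,478.72 × 0.01 = $14.79
PFL insurance: $1,478.72 × 0.0125 = $18.48
State unemployment insurance (employee share): $1,478.72 × 0.001 = $1.48
Roth 401(k) contribution: $118.36
Wage garnishment: $1,478.72 × 0.03 = $44.36
Total deductions = $118.30 + $66.54 + $291.12 + $19.41 + $38.82 + $14.79 + $18.48 + $1.48 + $118.36 + $44.36 = $731.66
Net pay = $1,478.72 − $731.66 = $747.06

$747.06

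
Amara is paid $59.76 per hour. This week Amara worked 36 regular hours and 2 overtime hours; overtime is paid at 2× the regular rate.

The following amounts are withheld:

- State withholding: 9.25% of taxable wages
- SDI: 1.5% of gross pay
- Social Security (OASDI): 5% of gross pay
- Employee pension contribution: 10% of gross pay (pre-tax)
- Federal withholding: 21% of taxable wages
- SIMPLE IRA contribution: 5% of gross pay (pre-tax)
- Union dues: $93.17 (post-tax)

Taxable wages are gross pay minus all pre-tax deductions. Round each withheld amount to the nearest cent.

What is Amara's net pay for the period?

$1,168.65

Regular pay: 36 × $59.76 = $2,151.36
Overtime pay: 2 × $59.76 × 2 = $239.04
Gross pay = $2,151.36 + $239.04 = $2,390.40
Employee pension contribution: $2,390.40 × 0.1 = $239.04
SIMPLE IRA contribution: $2,390.40 × 0.05 = $119.52
Pre-tax total = $239.04 + $119.52 = $358.56
Taxable wages = $2,390.40 − $358.56 = $2,031.84
Federal withholding: $2,031.84 × 0.21 = $426.69
State withholding: $2,031.84 × 0.0925 = $187.95
SDI: $2,390.40 × 0.015 = $35.86
Social Security (OASDI): $2,390.40 × 0.05 = $119.52
Union dues: $93.17
Total deductions = $239.04 + $119.52 + $426.69 + $187.95 + $35.86 + $119.52 + $93.17 = $1,221.75
Net pay = $2,390.40 − $1,221.75 = $1,168.65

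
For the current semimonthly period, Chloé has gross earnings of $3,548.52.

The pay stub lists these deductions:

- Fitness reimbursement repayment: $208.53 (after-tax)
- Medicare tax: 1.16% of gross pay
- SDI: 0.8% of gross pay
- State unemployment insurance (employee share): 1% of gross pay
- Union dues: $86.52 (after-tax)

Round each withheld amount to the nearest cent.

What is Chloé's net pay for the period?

SDI: $3,548.52 × 0.008 = $28.39
State unemployment insurance (employee share): $3,548.52 × 0.01 = $35.49
Medicare tax: $3,548.52 × 0.0116 = $41.16
Fitness reimbursement repayment: $208.53
Union dues: $86.52
Total deductions = $28.39 + $35.49 + $41.16 + $208.53 + $86.52 = $400.09
Net pay = $3,548.52 − $400.09 = $3,148.43

$3,148.43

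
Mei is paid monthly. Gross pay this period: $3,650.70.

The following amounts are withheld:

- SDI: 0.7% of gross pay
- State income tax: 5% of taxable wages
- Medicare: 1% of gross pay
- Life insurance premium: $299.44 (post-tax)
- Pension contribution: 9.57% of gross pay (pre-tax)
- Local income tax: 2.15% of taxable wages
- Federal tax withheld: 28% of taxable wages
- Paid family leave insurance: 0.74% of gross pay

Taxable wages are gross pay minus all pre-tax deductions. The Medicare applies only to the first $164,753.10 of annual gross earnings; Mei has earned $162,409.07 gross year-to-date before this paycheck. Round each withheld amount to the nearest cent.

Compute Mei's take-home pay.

$1,765.46

Pension contribution: $3,650.70 × 0.0957 = $349.37
Taxable wages = $3,650.70 − $349.37 = $3,301.33
Local income tax: $3,301.33 × 0.0215 = $70.98
State income tax: $3,301.33 × 0.05 = $165.07
Federal tax withheld: $3,301.33 × 0.28 = $924.37
Paid family leave insurance: $3,650.70 × 0.0074 = $27.02
Medicare: only $164,753.10 − $162,409.07 = $2,344.03 of this check is subject → $2,344.03 × 0.01 = $23.44
SDI: $3,650.70 × 0.007 = $25.55
Life insurance premium: $299.44
Total deductions = $349.37 + $70.98 + $165.07 + $924.37 + $27.02 + $23.44 + $25.55 + $299.44 = $1,885.24
Net pay = $3,650.70 − $1,885.24 = $1,765.46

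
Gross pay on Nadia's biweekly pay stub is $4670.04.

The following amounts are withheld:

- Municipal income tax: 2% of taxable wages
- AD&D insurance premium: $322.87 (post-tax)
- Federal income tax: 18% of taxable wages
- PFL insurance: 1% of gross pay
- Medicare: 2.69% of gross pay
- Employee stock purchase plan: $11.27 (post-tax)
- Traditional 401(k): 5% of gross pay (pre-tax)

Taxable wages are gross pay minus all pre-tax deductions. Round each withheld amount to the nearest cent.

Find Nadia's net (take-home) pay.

$3042.77

Traditional 401(k): $4670.04 × 0.05 = $233.50
Taxable wages = $4670.04 − $233.50 = $4436.54
Federal income tax: $4436.54 × 0.18 = $798.58
Municipal income tax: $4436.54 × 0.02 = $88.73
Medicare: $4670.04 × 0.0269 = $125.62
PFL insurance: $4670.04 × 0.01 = $46.70
AD&D insurance premium: $322.87
Employee stock purchase plan: $11.27
Total deductions = $233.50 + $798.58 + $88.73 + $125.62 + $46.70 + $322.87 + $11.27 = $1627.27
Net pay = $4670.04 − $1627.27 = $3042.77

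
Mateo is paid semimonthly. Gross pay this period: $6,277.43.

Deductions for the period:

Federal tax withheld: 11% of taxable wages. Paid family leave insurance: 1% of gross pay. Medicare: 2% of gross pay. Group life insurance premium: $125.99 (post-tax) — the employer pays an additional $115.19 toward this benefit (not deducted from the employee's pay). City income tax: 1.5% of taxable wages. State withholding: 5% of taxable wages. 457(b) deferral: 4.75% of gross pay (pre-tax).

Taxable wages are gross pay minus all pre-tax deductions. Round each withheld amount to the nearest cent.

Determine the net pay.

457(b) deferral: $6,277.43 × 0.0475 = $298.18
Taxable wages = $6,277.43 − $298.18 = $5,979.25
State withholding: $5,979.25 × 0.05 = $298.96
City income tax: $5,979.25 × 0.015 = $89.69
Federal tax withheld: $5,979.25 × 0.11 = $657.72
Medicare: $6,277.43 × 0.02 = $125.55
Paid family leave insurance: $6,277.43 × 0.01 = $62.77
Group life insurance premium: $125.99
(Employer's $115.19 toward group life insurance premium is not withheld from the employee.)
Total deductions = $298.18 + $298.96 + $89.69 + $657.72 + $125.55 + $62.77 + $125.99 = $1,658.86
Net pay = $6,277.43 − $1,658.86 = $4,618.57

$4,618.57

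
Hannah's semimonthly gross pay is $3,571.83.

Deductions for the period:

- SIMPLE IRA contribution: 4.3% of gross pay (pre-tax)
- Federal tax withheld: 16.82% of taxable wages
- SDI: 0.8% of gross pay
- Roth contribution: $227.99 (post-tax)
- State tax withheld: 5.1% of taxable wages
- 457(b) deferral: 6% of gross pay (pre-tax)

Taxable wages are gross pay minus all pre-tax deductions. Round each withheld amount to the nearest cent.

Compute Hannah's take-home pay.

SIMPLE IRA contribution: $3,571.83 × 0.043 = $153.59
457(b) deferral: $3,571.83 × 0.06 = $214.31
Pre-tax total = $153.59 + $214.31 = $367.90
Taxable wages = $3,571.83 − $367.90 = $3,203.93
Federal tax withheld: $3,203.93 × 0.1682 = $538.90
State tax withheld: $3,203.93 × 0.051 = $163.40
SDI: $3,571.83 × 0.008 = $28.57
Roth contribution: $227.99
Total deductions = $153.59 + $214.31 + $538.90 + $163.40 + $28.57 + $227.99 = $1,326.76
Net pay = $3,571.83 − $1,326.76 = $2,245.07

$2,245.07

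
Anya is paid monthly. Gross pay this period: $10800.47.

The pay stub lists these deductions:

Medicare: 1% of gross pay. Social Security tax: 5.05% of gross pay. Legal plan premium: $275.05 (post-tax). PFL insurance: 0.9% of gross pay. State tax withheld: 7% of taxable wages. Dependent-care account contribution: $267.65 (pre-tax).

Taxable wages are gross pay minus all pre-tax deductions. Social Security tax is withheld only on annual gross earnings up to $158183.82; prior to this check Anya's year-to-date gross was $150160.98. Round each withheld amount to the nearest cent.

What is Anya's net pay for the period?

Dependent-care account contribution: $267.65
Taxable wages = $10800.47 − $267.65 = $10532.82
State tax withheld: $10532.82 × 0.07 = $737.30
Medicare: $10800.47 × 0.01 = $108.00
Social Security tax: only $158183.82 − $150160.98 = $8022.84 of this check is subject → $8022.84 × 0.0505 = $405.15
PFL insurance: $10800.47 × 0.009 = $97.20
Legal plan premium: $275.05
Total deductions = $267.65 + $737.30 + $108.00 + $405.15 + $97.20 + $275.05 = $1890.35
Net pay = $10800.47 − $1890.35 = $8910.12

$8910.12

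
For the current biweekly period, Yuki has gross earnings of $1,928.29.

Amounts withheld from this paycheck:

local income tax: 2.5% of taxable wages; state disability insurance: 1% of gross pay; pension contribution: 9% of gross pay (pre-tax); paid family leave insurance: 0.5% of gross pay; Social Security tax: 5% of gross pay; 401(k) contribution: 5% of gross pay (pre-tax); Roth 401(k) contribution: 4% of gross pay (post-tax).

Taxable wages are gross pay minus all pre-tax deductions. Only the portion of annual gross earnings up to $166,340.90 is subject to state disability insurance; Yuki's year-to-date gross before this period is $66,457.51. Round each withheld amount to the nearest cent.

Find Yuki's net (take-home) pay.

$1,414.41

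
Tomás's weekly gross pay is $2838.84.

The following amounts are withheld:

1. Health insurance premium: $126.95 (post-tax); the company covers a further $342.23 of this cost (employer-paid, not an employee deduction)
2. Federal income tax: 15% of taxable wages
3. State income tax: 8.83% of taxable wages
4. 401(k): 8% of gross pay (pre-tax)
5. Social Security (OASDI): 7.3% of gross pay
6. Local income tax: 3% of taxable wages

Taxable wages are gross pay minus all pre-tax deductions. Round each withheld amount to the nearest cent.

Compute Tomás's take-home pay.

$1576.81

401(k): $2838.84 × 0.08 = $227.11
Taxable wages = $2838.84 − $227.11 = $2611.73
Federal income tax: $2611.73 × 0.15 = $391.76
State income tax: $2611.73 × 0.0883 = $230.62
Local income tax: $2611.73 × 0.03 = $78.35
Social Security (OASDI): $2838.84 × 0.073 = $207.24
Health insurance premium: $126.95
(Employer's $342.23 toward health insurance premium is not withheld from the employee.)
Total deductions = $227.11 + $391.76 + $230.62 + $78.35 + $207.24 + $126.95 = $1262.03
Net pay = $2838.84 − $1262.03 = $1576.81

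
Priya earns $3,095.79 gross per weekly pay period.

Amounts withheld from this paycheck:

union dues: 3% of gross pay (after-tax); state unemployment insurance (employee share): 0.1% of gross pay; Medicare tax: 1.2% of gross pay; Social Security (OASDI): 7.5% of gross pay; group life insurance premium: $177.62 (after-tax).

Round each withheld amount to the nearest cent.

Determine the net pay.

State unemployment insurance (employee share): $3,095.79 × 0.001 = $3.10
Medicare tax: $3,095.79 × 0.012 = $37.15
Social Security (OASDI): $3,095.79 × 0.075 = $232.18
Union dues: $3,095.79 × 0.03 = $92.87
Group life insurance premium: $177.62
Total deductions = $3.10 + $37.15 + $232.18 + $92.87 + $177.62 = $542.92
Net pay = $3,095.79 − $542.92 = $2,552.87

$2,552.87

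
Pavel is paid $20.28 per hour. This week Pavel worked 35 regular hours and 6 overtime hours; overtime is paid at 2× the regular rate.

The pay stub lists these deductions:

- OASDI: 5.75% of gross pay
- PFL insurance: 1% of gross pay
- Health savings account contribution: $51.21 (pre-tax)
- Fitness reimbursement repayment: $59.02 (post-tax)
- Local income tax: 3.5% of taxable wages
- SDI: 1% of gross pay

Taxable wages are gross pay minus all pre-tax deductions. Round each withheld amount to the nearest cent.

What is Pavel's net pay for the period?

Regular pay: 35 × $20.28 = $709.80
Overtime pay: 6 × $20.28 × 2 = $243.36
Gross pay = $709.80 + $243.36 = $953.16
Health savings account contribution: $51.21
Taxable wages = $953.16 − $51.21 = $901.95
Local income tax: $901.95 × 0.035 = $31.57
PFL insurance: $953.16 × 0.01 = $9.53
OASDI: $953.16 × 0.0575 = $54.81
SDI: $953.16 × 0.01 = $9.53
Fitness reimbursement repayment: $59.02
Total deductions = $51.21 + $31.57 + $9.53 + $54.81 + $9.53 + $59.02 = $215.67
Net pay = $953.16 − $215.67 = $737.49

$737.49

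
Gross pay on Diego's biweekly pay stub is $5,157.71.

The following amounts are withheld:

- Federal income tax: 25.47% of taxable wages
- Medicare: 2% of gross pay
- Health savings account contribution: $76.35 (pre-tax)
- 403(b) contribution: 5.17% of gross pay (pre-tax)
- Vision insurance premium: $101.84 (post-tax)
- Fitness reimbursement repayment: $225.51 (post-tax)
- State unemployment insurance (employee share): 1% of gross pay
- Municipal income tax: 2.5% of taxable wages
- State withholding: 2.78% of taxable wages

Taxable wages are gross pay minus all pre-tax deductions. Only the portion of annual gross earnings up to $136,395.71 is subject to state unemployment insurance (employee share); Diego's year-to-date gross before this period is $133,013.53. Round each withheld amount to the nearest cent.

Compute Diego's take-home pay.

Health savings account contribution: $76.35
403(b) contribution: $5,157.71 × 0.0517 = $266.65
Pre-tax total = $76.35 + $266.65 = $343.00
Taxable wages = $5,157.71 − $343.00 = $4,814.71
State withholding: $4,814.71 × 0.0278 = $133.85
Federal income tax: $4,814.71 × 0.2547 = $1,226.31
Municipal income tax: $4,814.71 × 0.025 = $120.37
Medicare: $5,157.71 × 0.02 = $103.15
State unemployment insurance (employee share): only $136,395.71 − $133,013.53 = $3,382.18 of this check is subject → $3,382.18 × 0.01 = $33.82
Vision insurance premium: $101.84
Fitness reimbursement repayment: $225.51
Total deductions = $76.35 + $266.65 + $133.85 + $1,226.31 + $120.37 + $103.15 + $33.82 + $101.84 + $225.51 = $2,287.85
Net pay = $5,157.71 − $2,287.85 = $2,869.86

$2,869.86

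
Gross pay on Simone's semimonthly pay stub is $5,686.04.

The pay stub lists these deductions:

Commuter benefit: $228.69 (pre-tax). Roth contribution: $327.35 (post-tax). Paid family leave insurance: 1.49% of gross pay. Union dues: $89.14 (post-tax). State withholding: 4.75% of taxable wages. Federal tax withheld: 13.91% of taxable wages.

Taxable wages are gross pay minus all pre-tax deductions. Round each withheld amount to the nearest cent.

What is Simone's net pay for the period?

Commuter benefit: $228.69
Taxable wages = $5,686.04 − $228.69 = $5,457.35
Federal tax withheld: $5,457.35 × 0.1391 = $759.12
State withholding: $5,457.35 × 0.0475 = $259.22
Paid family leave insurance: $5,686.04 × 0.0149 = $84.72
Union dues: $89.14
Roth contribution: $327.35
Total deductions = $228.69 + $759.12 + $259.22 + $84.72 + $89.14 + $327.35 = $1,748.24
Net pay = $5,686.04 − $1,748.24 = $3,937.80

$3,937.80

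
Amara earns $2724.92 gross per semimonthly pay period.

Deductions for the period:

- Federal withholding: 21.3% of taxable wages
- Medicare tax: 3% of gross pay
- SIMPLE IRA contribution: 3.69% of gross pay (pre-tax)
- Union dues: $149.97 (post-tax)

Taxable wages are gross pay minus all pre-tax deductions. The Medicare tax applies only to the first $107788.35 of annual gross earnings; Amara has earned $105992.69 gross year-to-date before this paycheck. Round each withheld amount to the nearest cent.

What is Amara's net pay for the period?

SIMPLE IRA contribution: $2724.92 × 0.0369 = $100.55
Taxable wages = $2724.92 − $100.55 = $2624.37
Federal withholding: $2624.37 × 0.213 = $558.99
Medicare tax: only $107788.35 − $105992.69 = $1795.66 of this check is subject → $1795.66 × 0.03 = $53.87
Union dues: $149.97
Total deductions = $100.55 + $558.99 + $53.87 + $149.97 = $863.38
Net pay = $2724.92 − $863.38 = $1861.54

$1861.54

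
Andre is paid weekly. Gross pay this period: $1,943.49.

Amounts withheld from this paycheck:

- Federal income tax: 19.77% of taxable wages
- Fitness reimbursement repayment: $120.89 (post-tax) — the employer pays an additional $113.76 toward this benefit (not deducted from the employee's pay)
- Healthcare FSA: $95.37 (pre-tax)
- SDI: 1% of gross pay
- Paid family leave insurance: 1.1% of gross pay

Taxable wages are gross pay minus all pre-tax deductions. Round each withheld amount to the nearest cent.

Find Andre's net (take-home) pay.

Healthcare FSA: $95.37
Taxable wages = $1,943.49 − $95.37 = $1,848.12
Federal income tax: $1,848.12 × 0.1977 = $365.37
Paid family leave insurance: $1,943.49 × 0.011 = $21.38
SDI: $1,943.49 × 0.01 = $19.43
Fitness reimbursement repayment: $120.89
(Employer's $113.76 toward fitness reimbursement repayment is not withheld from the employee.)
Total deductions = $95.37 + $365.37 + $21.38 + $19.43 + $120.89 = $622.44
Net pay = $1,943.49 − $622.44 = $1,321.05

$1,321.05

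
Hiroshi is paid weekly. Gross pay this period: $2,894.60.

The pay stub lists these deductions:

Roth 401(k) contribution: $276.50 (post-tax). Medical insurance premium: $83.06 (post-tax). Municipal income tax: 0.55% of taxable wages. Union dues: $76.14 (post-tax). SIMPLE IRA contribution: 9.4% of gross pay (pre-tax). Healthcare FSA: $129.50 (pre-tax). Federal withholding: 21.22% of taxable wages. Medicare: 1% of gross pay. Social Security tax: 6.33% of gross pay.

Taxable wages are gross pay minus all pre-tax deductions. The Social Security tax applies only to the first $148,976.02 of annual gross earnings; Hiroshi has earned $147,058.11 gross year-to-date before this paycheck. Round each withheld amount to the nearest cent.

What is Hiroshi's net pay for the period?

Healthcare FSA: $129.50
SIMPLE IRA contribution: $2,894.60 × 0.094 = $272.09
Pre-tax total = $129.50 + $272.09 = $401.59
Taxable wages = $2,894.60 − $401.59 = $2,493.01
Municipal income tax: $2,493.01 × 0.0055 = $13.71
Federal withholding: $2,493.01 × 0.2122 = $529.02
Social Security tax: only $148,976.02 − $147,058.11 = $1,917.91 of this check is subject → $1,917.91 × 0.0633 = $121.40
Medicare: $2,894.60 × 0.01 = $28.95
Union dues: $76.14
Medical insurance premium: $83.06
Roth 401(k) contribution: $276.50
Total deductions = $129.50 + $272.09 + $13.71 + $529.02 + $121.40 + $28.95 + $76.14 + $83.06 + $276.50 = $1,530.37
Net pay = $2,894.60 − $1,530.37 = $1,364.23

$1,364.23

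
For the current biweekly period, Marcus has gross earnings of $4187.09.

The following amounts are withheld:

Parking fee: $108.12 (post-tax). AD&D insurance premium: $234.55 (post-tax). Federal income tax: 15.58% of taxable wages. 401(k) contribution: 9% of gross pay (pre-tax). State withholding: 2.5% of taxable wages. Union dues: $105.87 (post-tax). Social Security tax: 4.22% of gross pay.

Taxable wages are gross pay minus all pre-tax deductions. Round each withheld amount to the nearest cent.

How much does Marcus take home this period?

401(k) contribution: $4187.09 × 0.09 = $376.84
Taxable wages = $4187.09 − $376.84 = $3810.25
Federal income tax: $3810.25 × 0.1558 = $593.64
State withholding: $3810.25 × 0.025 = $95.26
Social Security tax: $4187.09 × 0.0422 = $176.70
Union dues: $105.87
AD&D insurance premium: $234.55
Parking fee: $108.12
Total deductions = $376.84 + $593.64 + $95.26 + $176.70 + $105.87 + $234.55 + $108.12 = $1690.98
Net pay = $4187.09 − $1690.98 = $2496.11

$2496.11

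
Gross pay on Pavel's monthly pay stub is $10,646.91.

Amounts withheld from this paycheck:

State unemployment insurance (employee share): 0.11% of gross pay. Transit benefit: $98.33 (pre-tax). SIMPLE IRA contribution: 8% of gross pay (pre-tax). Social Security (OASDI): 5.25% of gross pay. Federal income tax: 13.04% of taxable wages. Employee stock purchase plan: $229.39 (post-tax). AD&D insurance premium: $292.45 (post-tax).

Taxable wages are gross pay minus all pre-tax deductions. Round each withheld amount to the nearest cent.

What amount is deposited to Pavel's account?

$7,339.85

SIMPLE IRA contribution: $10,646.91 × 0.08 = $851.75
Transit benefit: $98.33
Pre-tax total = $851.75 + $98.33 = $950.08
Taxable wages = $10,646.91 − $950.08 = $9,696.83
Federal income tax: $9,696.83 × 0.1304 = $1,264.47
Social Security (OASDI): $10,646.91 × 0.0525 = $558.96
State unemployment insurance (employee share): $10,646.91 × 0.0011 = $11.71
Employee stock purchase plan: $229.39
AD&D insurance premium: $292.45
Total deductions = $851.75 + $98.33 + $1,264.47 + $558.96 + $11.71 + $229.39 + $292.45 = $3,307.06
Net pay = $10,646.91 − $3,307.06 = $7,339.85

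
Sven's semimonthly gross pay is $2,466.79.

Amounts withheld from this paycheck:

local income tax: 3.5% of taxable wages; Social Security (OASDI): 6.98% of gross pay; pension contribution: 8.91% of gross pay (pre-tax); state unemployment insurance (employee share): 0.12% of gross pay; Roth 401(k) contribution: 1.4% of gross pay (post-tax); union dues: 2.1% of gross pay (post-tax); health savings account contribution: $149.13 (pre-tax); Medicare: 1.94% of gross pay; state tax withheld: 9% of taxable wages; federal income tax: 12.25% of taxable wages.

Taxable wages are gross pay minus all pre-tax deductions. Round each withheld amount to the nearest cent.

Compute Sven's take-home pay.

$1,269.30

Health savings account contribution: $149.13
Pension contribution: $2,466.79 × 0.0891 = $219.79
Pre-tax total = $149.13 + $219.79 = $368.92
Taxable wages = $2,466.79 − $368.92 = $2,097.87
Federal income tax: $2,097.87 × 0.1225 = $256.99
Local income tax: $2,097.87 × 0.035 = $73.43
State tax withheld: $2,097.87 × 0.09 = $188.81
State unemployment insurance (employee share): $2,466.79 × 0.0012 = $2.96
Social Security (OASDI): $2,466.79 × 0.0698 = $172.18
Medicare: $2,466.79 × 0.0194 = $47.86
Union dues: $2,466.79 × 0.021 = $51.80
Roth 401(k) contribution: $2,466.79 × 0.014 = $34.54
Total deductions = $149.13 + $219.79 + $256.99 + $73.43 + $188.81 + $2.96 + $172.18 + $47.86 + $51.80 + $34.54 = $1,197.49
Net pay = $2,466.79 − $1,197.49 = $1,269.30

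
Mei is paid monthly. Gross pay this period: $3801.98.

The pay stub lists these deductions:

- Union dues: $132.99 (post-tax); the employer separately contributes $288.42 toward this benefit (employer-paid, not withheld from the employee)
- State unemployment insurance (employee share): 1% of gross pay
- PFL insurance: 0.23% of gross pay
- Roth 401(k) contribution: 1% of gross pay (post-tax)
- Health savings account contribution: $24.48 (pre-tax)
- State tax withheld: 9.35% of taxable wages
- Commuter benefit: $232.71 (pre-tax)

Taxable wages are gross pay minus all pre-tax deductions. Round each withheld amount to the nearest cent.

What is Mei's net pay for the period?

Health savings account contribution: $24.48
Commuter benefit: $232.71
Pre-tax total = $24.48 + $232.71 = $257.19
Taxable wages = $3801.98 − $257.19 = $3544.79
State tax withheld: $3544.79 × 0.0935 = $331.44
PFL insurance: $3801.98 × 0.0023 = $8.74
State unemployment insurance (employee share): $3801.98 × 0.01 = $38.02
Roth 401(k) contribution: $3801.98 × 0.01 = $38.02
Union dues: $132.99
(Employer's $288.42 toward union dues is not withheld from the employee.)
Total deductions = $24.48 + $232.71 + $331.44 + $8.74 + $38.02 + $38.02 + $132.99 = $806.40
Net pay = $3801.98 − $806.40 = $2995.58

$2995.58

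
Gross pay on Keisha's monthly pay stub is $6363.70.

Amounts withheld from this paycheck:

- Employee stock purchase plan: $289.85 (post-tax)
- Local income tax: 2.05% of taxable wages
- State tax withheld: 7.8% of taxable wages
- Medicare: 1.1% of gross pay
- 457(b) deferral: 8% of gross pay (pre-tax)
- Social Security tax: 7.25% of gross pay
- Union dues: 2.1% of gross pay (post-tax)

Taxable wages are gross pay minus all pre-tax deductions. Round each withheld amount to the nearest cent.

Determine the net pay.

457(b) deferral: $6363.70 × 0.08 = $509.10
Taxable wages = $6363.70 − $509.10 = $5854.60
State tax withheld: $5854.60 × 0.078 = $456.66
Local income tax: $5854.60 × 0.0205 = $120.02
Social Security tax: $6363.70 × 0.0725 = $461.37
Medicare: $6363.70 × 0.011 = $70.00
Employee stock purchase plan: $289.85
Union dues: $6363.70 × 0.021 = $133.64
Total deductions = $509.10 + $456.66 + $120.02 + $461.37 + $70.00 + $289.85 + $133.64 = $2040.64
Net pay = $6363.70 − $2040.64 = $4323.06

$4323.06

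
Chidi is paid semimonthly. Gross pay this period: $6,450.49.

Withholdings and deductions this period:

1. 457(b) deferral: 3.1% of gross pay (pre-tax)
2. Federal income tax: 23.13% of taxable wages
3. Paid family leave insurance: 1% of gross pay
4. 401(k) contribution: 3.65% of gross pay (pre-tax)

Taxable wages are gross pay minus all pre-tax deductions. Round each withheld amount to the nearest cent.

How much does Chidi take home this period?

$4,559.29

401(k) contribution: $6,450.49 × 0.0365 = $235.44
457(b) deferral: $6,450.49 × 0.031 = $199.97
Pre-tax total = $235.44 + $199.97 = $435.41
Taxable wages = $6,450.49 − $435.41 = $6,015.08
Federal income tax: $6,015.08 × 0.2313 = $1,391.29
Paid family leave insurance: $6,450.49 × 0.01 = $64.50
Total deductions = $235.44 + $199.97 + $1,391.29 + $64.50 = $1,891.20
Net pay = $6,450.49 − $1,891.20 = $4,559.29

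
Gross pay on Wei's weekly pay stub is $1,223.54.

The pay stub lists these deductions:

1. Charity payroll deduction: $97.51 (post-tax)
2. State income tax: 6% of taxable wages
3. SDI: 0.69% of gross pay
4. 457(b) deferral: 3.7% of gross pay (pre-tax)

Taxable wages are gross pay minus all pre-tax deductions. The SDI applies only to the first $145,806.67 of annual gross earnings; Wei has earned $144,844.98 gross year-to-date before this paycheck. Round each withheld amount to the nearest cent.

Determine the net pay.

$1,003.42

457(b) deferral: $1,223.54 × 0.037 = $45.27
Taxable wages = $1,223.54 − $45.27 = $1,178.27
State income tax: $1,178.27 × 0.06 = $70.70
SDI: only $145,806.67 − $144,844.98 = $961.69 of this check is subject → $961.69 × 0.0069 = $6.64
Charity payroll deduction: $97.51
Total deductions = $45.27 + $70.70 + $6.64 + $97.51 = $220.12
Net pay = $1,223.54 − $220.12 = $1,003.42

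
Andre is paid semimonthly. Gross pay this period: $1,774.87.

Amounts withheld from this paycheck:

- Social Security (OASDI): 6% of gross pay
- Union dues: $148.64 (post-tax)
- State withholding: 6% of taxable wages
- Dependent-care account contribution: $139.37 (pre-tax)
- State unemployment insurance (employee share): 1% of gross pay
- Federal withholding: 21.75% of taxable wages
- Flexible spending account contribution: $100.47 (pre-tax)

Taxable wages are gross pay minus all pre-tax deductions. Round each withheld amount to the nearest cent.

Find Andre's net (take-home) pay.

$836.18

Flexible spending account contribution: $100.47
Dependent-care account contribution: $139.37
Pre-tax total = $100.47 + $139.37 = $239.84
Taxable wages = $1,774.87 − $239.84 = $1,535.03
State withholding: $1,535.03 × 0.06 = $92.10
Federal withholding: $1,535.03 × 0.2175 = $333.87
State unemployment insurance (employee share): $1,774.87 × 0.01 = $17.75
Social Security (OASDI): $1,774.87 × 0.06 = $106.49
Union dues: $148.64
Total deductions = $100.47 + $139.37 + $92.10 + $333.87 + $17.75 + $106.49 + $148.64 = $938.69
Net pay = $1,774.87 − $938.69 = $836.18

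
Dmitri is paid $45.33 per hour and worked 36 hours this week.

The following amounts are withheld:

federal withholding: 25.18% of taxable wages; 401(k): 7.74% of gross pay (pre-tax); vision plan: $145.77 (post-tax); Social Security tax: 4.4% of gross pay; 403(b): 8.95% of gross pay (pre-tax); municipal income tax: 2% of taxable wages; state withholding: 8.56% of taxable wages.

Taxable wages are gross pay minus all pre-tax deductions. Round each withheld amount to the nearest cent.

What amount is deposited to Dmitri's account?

$656.06

Gross pay: 36 × $45.33 = $1,631.88
403(b): $1,631.88 × 0.0895 = $146.05
401(k): $1,631.88 × 0.0774 = $126.31
Pre-tax total = $146.05 + $126.31 = $272.36
Taxable wages = $1,631.88 − $272.36 = $1,359.52
State withholding: $1,359.52 × 0.0856 = $116.37
Municipal income tax: $1,359.52 × 0.02 = $27.19
Federal withholding: $1,359.52 × 0.2518 = $342.33
Social Security tax: $1,631.88 × 0.044 = $71.80
Vision plan: $145.77
Total deductions = $146.05 + $126.31 + $116.37 + $27.19 + $342.33 + $71.80 + $145.77 = $975.82
Net pay = $1,631.88 − $975.82 = $656.06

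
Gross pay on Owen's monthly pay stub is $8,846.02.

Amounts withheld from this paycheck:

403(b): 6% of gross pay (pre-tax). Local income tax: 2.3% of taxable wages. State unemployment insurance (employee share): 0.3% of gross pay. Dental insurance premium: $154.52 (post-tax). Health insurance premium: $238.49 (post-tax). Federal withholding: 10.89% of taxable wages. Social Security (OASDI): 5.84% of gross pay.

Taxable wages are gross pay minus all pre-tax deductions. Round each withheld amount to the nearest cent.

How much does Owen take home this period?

$6,282.32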